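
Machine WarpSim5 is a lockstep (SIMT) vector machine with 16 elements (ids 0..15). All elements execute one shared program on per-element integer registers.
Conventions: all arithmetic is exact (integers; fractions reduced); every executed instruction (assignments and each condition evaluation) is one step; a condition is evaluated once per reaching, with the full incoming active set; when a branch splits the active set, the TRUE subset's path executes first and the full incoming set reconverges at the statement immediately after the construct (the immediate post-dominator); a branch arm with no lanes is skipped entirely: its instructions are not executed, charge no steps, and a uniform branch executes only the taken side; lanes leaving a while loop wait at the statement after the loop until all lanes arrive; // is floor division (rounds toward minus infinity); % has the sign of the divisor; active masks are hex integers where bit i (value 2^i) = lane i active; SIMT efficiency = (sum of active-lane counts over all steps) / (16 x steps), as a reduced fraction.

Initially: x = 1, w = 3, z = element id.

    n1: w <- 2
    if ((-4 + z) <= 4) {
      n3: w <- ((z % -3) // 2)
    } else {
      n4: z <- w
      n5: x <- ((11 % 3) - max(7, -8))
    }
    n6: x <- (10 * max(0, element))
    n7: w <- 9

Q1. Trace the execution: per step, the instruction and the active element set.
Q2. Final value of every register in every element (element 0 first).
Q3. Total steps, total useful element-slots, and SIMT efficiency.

step 0: w <- 2                       0xffff
step 1: eval ((-4 + z) <= 4)         0xffff
step 2: w <- ((z % -3) // 2)         0x01ff
step 3: z <- w                       0xfe00
step 4: x <- ((11 % 3) - max(7, -8)) 0xfe00
step 5: x <- (10 * max(0, element))  0xffff
step 6: w <- 9                       0xffff

Answer: 7 steps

x: 0,10,20,30,40,50,60,70,80,90,100,110,120,130,140,150
w: 9,9,9,9,9,9,9,9,9,9,9,9,9,9,9,9
z: 0,1,2,3,4,5,6,7,8,2,2,2,2,2,2,2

steps = 7; useful = 87; efficiency = 87/112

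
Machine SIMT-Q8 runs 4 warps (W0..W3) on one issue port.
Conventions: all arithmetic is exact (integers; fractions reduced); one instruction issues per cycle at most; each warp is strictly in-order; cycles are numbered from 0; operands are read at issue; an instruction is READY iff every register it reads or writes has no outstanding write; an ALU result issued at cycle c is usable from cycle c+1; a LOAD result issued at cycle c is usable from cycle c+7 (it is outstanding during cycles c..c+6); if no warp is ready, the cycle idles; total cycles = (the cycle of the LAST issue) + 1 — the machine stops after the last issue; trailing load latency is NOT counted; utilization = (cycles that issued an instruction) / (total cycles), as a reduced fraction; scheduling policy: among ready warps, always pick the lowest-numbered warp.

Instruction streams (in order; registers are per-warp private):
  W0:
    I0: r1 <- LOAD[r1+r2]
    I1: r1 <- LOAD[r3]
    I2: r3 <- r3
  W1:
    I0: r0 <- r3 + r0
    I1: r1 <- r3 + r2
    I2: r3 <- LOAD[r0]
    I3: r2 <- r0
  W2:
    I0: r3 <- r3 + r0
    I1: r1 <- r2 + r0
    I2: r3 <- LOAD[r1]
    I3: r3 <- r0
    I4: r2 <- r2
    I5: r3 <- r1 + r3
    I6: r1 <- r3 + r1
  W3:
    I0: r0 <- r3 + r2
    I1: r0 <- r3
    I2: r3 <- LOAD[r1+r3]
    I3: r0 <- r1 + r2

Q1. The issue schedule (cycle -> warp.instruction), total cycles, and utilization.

cycle 0: W0.I0
cycle 1: W1.I0
cycle 2: W1.I1
cycle 3: W1.I2
cycle 4: W1.I3
cycle 5: W2.I0
cycle 6: W2.I1
cycle 7: W0.I1
cycle 8: W0.I2
cycle 9: W2.I2
cycle 10: W3.I0
cycle 11: W3.I1
cycle 12: W3.I2
cycle 13: W3.I3
cycle 14: idle
cycle 15: idle
cycle 16: W2.I3
cycle 17: W2.I4
cycle 18: W2.I5
cycle 19: W2.I6

Answer: 20 cycles, utilization 9/10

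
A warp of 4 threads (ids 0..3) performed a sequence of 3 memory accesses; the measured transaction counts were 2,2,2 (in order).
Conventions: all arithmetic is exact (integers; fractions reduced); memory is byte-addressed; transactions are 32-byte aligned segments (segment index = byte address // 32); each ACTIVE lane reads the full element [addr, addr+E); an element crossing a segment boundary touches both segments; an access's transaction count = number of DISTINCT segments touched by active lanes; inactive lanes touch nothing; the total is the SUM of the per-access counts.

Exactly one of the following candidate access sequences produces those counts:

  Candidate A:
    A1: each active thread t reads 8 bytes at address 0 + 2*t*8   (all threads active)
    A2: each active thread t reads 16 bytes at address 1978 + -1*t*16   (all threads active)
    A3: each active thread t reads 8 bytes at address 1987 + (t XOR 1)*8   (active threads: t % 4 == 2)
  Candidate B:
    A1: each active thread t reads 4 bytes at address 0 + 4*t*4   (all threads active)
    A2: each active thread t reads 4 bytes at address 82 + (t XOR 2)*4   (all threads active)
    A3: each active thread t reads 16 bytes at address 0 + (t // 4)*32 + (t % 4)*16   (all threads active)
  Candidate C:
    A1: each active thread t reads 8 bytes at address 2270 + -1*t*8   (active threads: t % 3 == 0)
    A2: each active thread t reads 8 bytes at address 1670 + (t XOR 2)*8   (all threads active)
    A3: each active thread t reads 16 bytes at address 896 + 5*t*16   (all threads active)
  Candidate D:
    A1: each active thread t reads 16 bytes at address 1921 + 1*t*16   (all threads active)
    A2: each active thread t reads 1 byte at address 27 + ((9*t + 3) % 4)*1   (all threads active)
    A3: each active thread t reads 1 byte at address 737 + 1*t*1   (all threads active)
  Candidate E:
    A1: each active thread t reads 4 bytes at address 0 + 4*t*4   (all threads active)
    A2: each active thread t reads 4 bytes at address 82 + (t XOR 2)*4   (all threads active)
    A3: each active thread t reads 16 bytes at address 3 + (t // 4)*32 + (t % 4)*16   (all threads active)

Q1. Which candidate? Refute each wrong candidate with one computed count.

A: A2 gives 3 transactions, not 2
C: A3 gives 4 transactions, not 2
D: A1 gives 3 transactions, not 2
E: A3 gives 3 transactions, not 2
B: all counts match (2,2,2)

Answer: B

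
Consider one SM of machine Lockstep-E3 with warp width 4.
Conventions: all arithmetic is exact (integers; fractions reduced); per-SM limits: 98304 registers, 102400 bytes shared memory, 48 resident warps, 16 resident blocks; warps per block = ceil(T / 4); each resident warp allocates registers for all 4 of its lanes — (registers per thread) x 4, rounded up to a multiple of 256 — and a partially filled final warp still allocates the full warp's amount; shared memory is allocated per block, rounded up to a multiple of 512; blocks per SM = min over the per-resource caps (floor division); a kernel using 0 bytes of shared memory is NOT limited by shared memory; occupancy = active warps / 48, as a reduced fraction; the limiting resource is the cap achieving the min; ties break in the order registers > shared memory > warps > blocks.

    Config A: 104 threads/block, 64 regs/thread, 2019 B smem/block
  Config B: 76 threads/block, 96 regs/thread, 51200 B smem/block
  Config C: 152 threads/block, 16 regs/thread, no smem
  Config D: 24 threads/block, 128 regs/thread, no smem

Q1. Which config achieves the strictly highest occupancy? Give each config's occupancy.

occupancies: A 13/24, B 19/24, C 19/24, D 1

Answer: D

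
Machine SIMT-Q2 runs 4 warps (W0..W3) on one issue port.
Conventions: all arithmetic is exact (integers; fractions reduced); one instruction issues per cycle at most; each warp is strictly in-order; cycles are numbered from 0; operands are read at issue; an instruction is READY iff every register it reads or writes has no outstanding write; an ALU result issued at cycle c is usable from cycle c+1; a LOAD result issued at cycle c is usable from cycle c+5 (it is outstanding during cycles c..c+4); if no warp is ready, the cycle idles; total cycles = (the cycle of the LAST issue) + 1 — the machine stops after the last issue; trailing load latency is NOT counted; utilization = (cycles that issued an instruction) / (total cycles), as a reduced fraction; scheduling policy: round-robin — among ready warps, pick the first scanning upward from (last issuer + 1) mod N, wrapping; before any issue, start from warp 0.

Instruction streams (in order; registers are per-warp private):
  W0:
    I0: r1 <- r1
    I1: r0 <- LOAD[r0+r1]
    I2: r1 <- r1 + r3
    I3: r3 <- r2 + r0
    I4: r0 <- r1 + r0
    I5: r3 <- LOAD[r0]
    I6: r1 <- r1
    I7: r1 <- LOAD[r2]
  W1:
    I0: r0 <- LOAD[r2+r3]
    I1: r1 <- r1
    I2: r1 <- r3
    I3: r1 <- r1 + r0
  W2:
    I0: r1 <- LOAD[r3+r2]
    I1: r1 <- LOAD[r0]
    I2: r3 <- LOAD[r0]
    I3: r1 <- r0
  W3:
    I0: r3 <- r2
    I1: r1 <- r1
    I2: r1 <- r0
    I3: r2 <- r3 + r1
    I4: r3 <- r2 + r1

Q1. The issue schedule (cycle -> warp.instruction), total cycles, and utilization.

cycle 0: W0.I0
cycle 1: W1.I0
cycle 2: W2.I0
cycle 3: W3.I0
cycle 4: W0.I1
cycle 5: W1.I1
cycle 6: W3.I1
cycle 7: W0.I2
cycle 8: W1.I2
cycle 9: W2.I1
cycle 10: W3.I2
cycle 11: W0.I3
cycle 12: W1.I3
cycle 13: W2.I2
cycle 14: W3.I3
cycle 15: W0.I4
cycle 16: W2.I3
cycle 17: W3.I4
cycle 18: W0.I5
cycle 19: W0.I6
cycle 20: W0.I7

Answer: 21 cycles, utilization 1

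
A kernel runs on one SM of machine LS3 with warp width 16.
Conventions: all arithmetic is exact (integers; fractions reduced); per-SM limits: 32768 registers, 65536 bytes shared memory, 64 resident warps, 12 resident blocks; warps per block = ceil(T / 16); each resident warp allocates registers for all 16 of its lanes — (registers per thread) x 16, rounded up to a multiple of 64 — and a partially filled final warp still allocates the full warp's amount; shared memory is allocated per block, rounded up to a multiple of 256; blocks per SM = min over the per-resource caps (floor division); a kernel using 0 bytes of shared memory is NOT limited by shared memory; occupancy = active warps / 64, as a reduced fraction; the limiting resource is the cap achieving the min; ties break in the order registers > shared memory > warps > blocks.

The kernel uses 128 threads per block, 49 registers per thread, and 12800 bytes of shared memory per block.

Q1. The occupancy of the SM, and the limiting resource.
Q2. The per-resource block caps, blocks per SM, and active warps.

Answer: occupancy 1/2, limited by registers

registers: 4 blocks
shared memory: 5 blocks
warps: 8 blocks
blocks: 12 blocks

Answer: 4 blocks, 32 active warps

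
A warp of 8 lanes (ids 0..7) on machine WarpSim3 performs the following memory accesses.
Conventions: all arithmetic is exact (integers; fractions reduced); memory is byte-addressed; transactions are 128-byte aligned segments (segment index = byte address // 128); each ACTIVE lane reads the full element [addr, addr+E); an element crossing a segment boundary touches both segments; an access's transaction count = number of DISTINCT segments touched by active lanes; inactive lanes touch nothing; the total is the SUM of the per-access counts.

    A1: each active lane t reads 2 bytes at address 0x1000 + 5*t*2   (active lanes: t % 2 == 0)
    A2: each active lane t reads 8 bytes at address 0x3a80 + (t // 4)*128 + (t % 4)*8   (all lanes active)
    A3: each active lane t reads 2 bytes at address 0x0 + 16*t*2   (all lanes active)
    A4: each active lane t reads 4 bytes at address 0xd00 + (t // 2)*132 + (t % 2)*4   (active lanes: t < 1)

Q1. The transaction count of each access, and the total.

A1: 1 transaction
A2: 2 transactions
A3: 2 transactions
A4: 1 transaction

Answer: 1,2,2,1; total 6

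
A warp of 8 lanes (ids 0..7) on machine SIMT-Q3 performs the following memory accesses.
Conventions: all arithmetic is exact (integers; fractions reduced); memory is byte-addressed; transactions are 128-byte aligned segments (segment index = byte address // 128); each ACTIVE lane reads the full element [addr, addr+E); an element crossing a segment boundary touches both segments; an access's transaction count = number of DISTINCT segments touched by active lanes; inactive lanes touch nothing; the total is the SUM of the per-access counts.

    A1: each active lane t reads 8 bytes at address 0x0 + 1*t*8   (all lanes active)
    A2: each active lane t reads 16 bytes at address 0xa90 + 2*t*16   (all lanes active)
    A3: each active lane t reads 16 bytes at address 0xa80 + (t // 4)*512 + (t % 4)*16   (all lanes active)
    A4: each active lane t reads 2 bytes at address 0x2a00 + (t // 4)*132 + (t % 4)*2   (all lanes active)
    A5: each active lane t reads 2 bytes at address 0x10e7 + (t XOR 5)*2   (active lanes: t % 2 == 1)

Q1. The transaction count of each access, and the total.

A1: 1 transaction
A2: 2 transactions
A3: 2 transactions
A4: 2 transactions
A5: 1 transaction

Answer: 1,2,2,2,1; total 8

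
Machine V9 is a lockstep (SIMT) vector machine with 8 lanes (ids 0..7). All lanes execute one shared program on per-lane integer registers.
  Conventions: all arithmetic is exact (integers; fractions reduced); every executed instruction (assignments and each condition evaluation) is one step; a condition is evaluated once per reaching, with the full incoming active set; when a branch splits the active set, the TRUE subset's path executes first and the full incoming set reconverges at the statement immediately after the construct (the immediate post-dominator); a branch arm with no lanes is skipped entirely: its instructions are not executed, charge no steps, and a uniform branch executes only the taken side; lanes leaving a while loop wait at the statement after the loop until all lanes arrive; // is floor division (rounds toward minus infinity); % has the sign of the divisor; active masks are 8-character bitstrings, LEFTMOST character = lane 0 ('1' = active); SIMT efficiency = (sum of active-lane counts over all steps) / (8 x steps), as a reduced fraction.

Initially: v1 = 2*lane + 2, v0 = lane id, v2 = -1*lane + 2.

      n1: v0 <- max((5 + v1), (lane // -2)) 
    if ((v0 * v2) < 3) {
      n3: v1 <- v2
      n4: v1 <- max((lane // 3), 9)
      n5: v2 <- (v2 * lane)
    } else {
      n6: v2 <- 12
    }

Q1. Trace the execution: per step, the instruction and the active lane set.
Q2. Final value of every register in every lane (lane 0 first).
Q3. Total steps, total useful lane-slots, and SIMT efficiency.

step 0: v0 <- max((5 + v1), (lane // -2)) 11111111
step 1: eval ((v0 * v2) < 3)         11111111
step 2: v1 <- v2                     00111111
step 3: v1 <- max((lane // 3), 9)    00111111
step 4: v2 <- (v2 * lane)            00111111
step 5: v2 <- 12                     11000000

Answer: 6 steps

v1: 2,4,9,9,9,9,9,9
v0: 7,9,11,13,15,17,19,21
v2: 12,12,0,-3,-8,-15,-24,-35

steps = 6; useful = 36; efficiency = 36/48 = 3/4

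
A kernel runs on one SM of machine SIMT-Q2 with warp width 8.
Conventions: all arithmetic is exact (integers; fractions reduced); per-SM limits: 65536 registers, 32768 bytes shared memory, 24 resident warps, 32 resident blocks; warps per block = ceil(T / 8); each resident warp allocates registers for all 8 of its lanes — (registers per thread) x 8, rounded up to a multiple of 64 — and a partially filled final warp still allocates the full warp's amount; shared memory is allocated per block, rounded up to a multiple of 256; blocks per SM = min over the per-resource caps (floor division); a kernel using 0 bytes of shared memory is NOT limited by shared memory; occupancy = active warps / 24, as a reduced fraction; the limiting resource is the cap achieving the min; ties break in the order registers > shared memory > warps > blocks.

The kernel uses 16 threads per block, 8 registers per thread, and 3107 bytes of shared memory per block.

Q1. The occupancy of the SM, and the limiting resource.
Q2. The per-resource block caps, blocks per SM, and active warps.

Answer: occupancy 3/4, limited by shared memory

registers: 512 blocks
shared memory: 9 blocks
warps: 12 blocks
blocks: 32 blocks

Answer: 9 blocks, 18 active warps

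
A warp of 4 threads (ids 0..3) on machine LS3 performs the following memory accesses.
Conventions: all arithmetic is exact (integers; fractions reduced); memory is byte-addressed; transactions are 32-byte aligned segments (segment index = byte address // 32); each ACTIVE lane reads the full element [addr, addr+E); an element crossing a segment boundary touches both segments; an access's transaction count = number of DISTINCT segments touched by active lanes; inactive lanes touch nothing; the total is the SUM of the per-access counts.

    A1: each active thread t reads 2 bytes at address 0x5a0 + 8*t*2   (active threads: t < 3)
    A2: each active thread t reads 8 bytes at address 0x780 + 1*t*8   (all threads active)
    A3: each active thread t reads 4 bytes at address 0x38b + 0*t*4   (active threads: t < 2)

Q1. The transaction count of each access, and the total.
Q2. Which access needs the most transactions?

A1: 2 transactions
A2: 1 transaction
A3: 1 transaction

Answer: 2,1,1; total 4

Answer: A1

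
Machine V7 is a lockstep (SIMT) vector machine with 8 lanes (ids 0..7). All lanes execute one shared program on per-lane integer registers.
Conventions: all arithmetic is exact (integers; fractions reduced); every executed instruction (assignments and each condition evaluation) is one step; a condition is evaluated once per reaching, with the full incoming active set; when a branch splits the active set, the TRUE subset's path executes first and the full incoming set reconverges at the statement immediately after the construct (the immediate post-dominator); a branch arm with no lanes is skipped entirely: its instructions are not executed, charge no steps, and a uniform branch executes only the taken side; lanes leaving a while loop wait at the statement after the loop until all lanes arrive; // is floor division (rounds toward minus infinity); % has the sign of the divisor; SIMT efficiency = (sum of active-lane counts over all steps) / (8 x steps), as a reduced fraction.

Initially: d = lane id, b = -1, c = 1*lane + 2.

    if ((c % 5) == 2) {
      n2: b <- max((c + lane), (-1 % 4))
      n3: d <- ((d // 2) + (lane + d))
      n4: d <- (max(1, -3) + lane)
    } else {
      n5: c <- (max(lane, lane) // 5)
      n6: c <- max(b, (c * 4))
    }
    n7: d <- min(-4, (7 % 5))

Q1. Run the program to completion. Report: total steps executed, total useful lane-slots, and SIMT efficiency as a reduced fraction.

Answer: 7 steps, 34 useful, 17/28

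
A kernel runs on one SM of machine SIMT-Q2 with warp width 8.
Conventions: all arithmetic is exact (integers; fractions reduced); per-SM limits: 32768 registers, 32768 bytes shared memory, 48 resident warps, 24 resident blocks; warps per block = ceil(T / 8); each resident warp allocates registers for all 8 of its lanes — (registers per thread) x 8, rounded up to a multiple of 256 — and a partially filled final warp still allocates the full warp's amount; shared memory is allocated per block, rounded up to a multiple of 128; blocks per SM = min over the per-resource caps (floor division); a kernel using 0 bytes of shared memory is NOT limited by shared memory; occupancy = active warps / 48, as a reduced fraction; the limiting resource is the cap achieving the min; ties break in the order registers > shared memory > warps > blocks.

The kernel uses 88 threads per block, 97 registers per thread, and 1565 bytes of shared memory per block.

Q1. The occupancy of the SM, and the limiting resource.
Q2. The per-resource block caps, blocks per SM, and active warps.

Answer: occupancy 11/24, limited by registers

registers: 2 blocks
shared memory: 19 blocks
warps: 4 blocks
blocks: 24 blocks

Answer: 2 blocks, 22 active warps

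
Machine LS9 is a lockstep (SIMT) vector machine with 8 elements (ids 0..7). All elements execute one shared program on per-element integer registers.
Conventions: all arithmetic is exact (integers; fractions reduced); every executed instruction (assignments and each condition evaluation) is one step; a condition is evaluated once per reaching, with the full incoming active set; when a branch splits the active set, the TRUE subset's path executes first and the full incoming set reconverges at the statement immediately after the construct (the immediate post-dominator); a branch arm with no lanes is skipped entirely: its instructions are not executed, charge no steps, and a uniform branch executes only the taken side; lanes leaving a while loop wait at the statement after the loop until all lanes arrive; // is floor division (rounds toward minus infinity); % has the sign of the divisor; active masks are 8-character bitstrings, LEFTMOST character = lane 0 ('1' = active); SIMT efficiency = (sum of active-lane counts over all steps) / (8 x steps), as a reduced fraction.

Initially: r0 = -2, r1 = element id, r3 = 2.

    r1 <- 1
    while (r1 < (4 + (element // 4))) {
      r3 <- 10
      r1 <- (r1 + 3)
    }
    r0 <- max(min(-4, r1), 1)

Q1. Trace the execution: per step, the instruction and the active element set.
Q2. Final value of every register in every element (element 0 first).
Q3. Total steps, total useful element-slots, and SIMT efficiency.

step 0: r1 <- 1                      11111111
step 1: eval (r1 < (4 + (element // 4))) 11111111
step 2: r3 <- 10                     11111111
step 3: r1 <- (r1 + 3)               11111111
step 4: eval (r1 < (4 + (element // 4))) 11111111
step 5: r3 <- 10                     00001111
step 6: r1 <- (r1 + 3)               00001111
step 7: eval (r1 < (4 + (element // 4))) 00001111
step 8: r0 <- max(min(-4, r1), 1)    11111111

Answer: 9 steps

r0: 1,1,1,1,1,1,1,1
r1: 4,4,4,4,7,7,7,7
r3: 10,10,10,10,10,10,10,10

steps = 9; useful = 60; efficiency = 60/72 = 5/6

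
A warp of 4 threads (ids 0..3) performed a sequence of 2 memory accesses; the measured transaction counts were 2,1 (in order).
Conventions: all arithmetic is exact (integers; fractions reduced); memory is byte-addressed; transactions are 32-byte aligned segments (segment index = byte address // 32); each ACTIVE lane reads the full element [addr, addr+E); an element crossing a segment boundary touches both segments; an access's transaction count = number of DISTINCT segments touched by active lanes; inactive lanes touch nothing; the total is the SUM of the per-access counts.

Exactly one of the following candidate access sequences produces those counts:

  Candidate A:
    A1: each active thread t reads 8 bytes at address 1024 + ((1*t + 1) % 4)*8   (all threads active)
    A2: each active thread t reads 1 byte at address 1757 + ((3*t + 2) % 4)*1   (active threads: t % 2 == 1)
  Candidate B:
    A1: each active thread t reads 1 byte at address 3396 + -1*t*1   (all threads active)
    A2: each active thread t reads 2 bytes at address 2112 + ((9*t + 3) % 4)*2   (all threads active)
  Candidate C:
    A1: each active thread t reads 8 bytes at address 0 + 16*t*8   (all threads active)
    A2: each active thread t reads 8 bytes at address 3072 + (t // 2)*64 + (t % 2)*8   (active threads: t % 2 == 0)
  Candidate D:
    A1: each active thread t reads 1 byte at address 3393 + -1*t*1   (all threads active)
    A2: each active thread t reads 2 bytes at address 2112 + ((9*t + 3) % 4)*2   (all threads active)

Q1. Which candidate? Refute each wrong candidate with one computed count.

A: A1 gives 1 transaction, not 2
B: A1 gives 1 transaction, not 2
C: A1 gives 4 transactions, not 2
D: all counts match (2,1)

Answer: D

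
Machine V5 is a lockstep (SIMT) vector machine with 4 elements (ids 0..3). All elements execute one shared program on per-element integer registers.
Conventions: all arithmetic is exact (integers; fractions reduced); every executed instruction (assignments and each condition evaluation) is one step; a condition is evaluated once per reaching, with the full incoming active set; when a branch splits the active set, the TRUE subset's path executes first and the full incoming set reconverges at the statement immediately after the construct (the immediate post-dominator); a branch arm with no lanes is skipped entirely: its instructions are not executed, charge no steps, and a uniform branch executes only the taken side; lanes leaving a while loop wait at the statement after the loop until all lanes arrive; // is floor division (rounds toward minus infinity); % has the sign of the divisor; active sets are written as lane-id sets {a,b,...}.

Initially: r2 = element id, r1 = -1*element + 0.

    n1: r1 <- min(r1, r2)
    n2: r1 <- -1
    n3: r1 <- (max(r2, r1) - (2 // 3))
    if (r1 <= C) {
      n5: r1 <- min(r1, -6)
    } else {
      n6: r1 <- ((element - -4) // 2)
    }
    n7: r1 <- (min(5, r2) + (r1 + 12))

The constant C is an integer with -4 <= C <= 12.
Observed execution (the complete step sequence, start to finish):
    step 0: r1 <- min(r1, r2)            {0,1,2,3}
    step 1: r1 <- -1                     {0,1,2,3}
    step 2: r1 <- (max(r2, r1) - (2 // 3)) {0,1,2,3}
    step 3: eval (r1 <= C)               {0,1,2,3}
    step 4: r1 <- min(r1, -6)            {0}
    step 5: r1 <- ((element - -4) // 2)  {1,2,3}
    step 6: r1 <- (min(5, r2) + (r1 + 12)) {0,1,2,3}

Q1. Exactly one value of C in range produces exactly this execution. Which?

Answer: C = 0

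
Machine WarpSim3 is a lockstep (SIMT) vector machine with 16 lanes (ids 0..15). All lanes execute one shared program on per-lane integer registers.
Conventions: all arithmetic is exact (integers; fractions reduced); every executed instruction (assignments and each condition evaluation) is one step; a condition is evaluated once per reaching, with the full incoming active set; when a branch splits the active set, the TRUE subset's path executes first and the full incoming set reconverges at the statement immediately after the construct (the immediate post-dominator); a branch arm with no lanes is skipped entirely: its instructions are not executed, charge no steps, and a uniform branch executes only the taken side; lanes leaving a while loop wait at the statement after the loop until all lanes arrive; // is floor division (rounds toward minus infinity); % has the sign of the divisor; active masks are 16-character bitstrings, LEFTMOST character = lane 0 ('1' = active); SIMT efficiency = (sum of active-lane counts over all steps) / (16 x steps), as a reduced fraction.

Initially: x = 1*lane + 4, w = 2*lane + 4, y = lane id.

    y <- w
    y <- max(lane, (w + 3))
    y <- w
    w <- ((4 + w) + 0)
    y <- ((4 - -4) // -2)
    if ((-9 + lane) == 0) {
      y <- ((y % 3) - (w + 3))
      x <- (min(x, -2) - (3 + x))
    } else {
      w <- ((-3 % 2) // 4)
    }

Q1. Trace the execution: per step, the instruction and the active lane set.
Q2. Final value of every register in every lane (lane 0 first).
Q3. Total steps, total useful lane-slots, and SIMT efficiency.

step 0: y <- w                       1111111111111111
step 1: y <- max(lane, (w + 3))      1111111111111111
step 2: y <- w                       1111111111111111
step 3: w <- ((4 + w) + 0)           1111111111111111
step 4: y <- ((4 - -4) // -2)        1111111111111111
step 5: eval ((-9 + lane) == 0)      1111111111111111
step 6: y <- ((y % 3) - (w + 3))     0000000001000000
step 7: x <- (min(x, -2) - (3 + x))  0000000001000000
step 8: w <- ((-3 % 2) // 4)         1111111110111111

Answer: 9 steps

x: 4,5,6,7,8,9,10,11,12,-18,14,15,16,17,18,19
w: 0,0,0,0,0,0,0,0,0,26,0,0,0,0,0,0
y: -4,-4,-4,-4,-4,-4,-4,-4,-4,-27,-4,-4,-4,-4,-4,-4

steps = 9; useful = 113; efficiency = 113/144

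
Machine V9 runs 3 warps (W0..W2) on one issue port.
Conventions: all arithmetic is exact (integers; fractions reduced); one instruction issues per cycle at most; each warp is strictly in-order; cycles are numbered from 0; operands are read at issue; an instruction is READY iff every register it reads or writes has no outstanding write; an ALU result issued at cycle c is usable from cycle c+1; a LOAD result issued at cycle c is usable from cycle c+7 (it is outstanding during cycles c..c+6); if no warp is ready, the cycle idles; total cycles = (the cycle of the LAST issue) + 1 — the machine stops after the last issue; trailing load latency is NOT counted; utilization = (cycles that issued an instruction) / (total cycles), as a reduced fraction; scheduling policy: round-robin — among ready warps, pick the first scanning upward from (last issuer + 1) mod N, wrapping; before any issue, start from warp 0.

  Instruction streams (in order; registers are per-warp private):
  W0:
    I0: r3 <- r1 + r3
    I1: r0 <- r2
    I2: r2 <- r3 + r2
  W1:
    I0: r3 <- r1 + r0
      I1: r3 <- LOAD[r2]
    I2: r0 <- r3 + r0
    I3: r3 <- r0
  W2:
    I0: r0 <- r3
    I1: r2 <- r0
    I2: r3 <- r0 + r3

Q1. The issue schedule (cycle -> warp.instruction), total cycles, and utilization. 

cycle 0: W0.I0
cycle 1: W1.I0
cycle 2: W2.I0
cycle 3: W0.I1
cycle 4: W1.I1
cycle 5: W2.I1
cycle 6: W0.I2
cycle 7: W2.I2
cycle 8: idle
cycle 9: idle
cycle 10: idle
cycle 11: W1.I2
cycle 12: W1.I3

Answer: 13 cycles, utilization 10/13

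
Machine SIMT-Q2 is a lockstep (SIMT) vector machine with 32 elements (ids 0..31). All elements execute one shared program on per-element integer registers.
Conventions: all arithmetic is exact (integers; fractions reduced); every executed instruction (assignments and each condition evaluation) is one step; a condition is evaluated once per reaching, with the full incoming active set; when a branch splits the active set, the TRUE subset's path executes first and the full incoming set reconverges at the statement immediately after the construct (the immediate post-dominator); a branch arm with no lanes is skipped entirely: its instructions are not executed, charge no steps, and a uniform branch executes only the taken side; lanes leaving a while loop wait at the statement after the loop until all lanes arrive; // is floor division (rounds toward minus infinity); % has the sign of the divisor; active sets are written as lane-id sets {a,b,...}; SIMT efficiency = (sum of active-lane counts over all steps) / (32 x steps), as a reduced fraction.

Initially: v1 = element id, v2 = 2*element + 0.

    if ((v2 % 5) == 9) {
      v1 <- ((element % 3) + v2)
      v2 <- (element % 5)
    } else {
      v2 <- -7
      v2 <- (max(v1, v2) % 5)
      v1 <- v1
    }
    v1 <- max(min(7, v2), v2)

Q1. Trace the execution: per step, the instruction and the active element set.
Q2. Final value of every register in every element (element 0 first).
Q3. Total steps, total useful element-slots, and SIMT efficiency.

step 0: eval ((v2 % 5) == 9)         {0,1,2,3,4,5,6,7,8,9,10,11,12,13,14,15,16,17,18,19,20,21,22,23,24,25,26,27,28,29,30,31}
step 1: v2 <- -7                     {0,1,2,3,4,5,6,7,8,9,10,11,12,13,14,15,16,17,18,19,20,21,22,23,24,25,26,27,28,29,30,31}
step 2: v2 <- (max(v1, v2) % 5)      {0,1,2,3,4,5,6,7,8,9,10,11,12,13,14,15,16,17,18,19,20,21,22,23,24,25,26,27,28,29,30,31}
step 3: v1 <- v1                     {0,1,2,3,4,5,6,7,8,9,10,11,12,13,14,15,16,17,18,19,20,21,22,23,24,25,26,27,28,29,30,31}
step 4: v1 <- max(min(7, v2), v2)    {0,1,2,3,4,5,6,7,8,9,10,11,12,13,14,15,16,17,18,19,20,21,22,23,24,25,26,27,28,29,30,31}

Answer: 5 steps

v1: 0,1,2,3,4,0,1,2,3,4,0,1,2,3,4,0,1,2,3,4,0,1,2,3,4,0,1,2,3,4,0,1
v2: 0,1,2,3,4,0,1,2,3,4,0,1,2,3,4,0,1,2,3,4,0,1,2,3,4,0,1,2,3,4,0,1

steps = 5; useful = 160; efficiency = 160/160 = 1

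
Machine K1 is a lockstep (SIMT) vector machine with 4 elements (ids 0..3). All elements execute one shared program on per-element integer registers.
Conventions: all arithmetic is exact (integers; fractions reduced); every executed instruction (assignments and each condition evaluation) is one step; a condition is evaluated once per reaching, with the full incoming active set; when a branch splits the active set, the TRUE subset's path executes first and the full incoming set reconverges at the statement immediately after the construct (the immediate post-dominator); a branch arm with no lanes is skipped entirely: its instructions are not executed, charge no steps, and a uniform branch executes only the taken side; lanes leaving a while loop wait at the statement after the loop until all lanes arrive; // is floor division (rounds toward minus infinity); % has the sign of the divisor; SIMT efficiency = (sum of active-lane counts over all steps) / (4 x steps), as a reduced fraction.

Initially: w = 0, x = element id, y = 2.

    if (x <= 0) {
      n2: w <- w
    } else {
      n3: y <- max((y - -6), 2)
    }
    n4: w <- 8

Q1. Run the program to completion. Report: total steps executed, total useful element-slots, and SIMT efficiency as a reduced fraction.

Answer: 4 steps, 12 useful, 3/4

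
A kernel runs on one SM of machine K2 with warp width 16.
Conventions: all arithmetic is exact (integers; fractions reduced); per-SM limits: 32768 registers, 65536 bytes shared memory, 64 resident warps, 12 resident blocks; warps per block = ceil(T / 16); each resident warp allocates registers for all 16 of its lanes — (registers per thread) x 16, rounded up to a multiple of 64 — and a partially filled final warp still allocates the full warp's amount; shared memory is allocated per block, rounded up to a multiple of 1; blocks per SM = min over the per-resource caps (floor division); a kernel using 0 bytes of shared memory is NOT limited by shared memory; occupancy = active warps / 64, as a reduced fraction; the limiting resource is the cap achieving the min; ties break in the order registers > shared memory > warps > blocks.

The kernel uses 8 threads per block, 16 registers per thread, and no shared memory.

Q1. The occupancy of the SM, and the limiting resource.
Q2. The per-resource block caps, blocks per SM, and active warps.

Answer: occupancy 3/16, limited by blocks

registers: 128 blocks
shared memory: no limit (kernel uses none)
warps: 64 blocks
blocks: 12 blocks

Answer: 12 blocks, 12 active warps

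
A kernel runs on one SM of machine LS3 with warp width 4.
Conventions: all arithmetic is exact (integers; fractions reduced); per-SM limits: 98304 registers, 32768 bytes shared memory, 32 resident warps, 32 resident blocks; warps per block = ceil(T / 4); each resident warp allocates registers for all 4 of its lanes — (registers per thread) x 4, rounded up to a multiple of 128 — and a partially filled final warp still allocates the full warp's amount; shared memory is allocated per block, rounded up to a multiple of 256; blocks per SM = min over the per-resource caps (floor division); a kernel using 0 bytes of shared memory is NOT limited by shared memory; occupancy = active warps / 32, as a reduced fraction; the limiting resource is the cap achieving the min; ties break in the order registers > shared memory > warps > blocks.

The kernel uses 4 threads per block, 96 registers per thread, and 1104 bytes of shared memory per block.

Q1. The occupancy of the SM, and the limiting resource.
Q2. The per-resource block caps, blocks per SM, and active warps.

Answer: occupancy 25/32, limited by shared memory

registers: 256 blocks
shared memory: 25 blocks
warps: 32 blocks
blocks: 32 blocks

Answer: 25 blocks, 25 active warps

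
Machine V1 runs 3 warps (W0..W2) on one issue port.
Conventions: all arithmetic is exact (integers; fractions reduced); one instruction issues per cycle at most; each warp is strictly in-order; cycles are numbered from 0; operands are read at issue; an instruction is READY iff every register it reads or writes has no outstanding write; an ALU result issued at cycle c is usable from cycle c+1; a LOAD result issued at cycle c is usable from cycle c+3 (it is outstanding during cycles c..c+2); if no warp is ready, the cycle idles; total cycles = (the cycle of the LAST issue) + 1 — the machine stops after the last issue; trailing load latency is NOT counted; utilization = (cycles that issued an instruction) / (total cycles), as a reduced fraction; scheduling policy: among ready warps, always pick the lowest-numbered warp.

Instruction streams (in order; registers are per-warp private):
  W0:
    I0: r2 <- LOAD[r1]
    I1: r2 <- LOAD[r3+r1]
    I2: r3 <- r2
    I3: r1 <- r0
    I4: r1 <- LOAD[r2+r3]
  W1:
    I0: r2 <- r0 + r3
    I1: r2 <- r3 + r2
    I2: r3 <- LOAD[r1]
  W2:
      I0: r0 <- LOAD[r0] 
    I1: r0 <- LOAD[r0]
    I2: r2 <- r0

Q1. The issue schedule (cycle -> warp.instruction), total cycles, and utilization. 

cycle 0: W0.I0
cycle 1: W1.I0
cycle 2: W1.I1
cycle 3: W0.I1
cycle 4: W1.I2
cycle 5: W2.I0
cycle 6: W0.I2
cycle 7: W0.I3
cycle 8: W0.I4
cycle 9: W2.I1
cycle 10: idle
cycle 11: idle
cycle 12: W2.I2

Answer: 13 cycles, utilization 11/13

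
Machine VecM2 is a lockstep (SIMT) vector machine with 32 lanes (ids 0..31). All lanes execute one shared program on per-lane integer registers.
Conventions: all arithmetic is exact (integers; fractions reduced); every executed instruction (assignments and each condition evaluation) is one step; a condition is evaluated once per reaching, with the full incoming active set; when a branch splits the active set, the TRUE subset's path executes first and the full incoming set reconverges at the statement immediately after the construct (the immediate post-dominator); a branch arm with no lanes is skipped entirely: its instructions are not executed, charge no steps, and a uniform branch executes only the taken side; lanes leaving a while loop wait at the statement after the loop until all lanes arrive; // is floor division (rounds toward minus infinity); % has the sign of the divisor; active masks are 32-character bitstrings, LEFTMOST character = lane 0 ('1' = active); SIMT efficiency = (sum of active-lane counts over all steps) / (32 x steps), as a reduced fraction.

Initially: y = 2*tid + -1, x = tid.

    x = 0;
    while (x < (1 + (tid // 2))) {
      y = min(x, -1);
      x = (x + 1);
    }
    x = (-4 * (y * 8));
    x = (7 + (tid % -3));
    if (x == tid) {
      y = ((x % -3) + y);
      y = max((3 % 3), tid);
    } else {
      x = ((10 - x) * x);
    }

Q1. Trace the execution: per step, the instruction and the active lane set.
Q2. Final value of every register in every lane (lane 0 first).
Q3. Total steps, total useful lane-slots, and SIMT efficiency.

step 0: x <- 0                       11111111111111111111111111111111
step 1: eval (x < (1 + (tid // 2)))  11111111111111111111111111111111
step 2: y <- min(x, -1)              11111111111111111111111111111111
step 3: x <- (x + 1)                 11111111111111111111111111111111
step 4: eval (x < (1 + (tid // 2)))  11111111111111111111111111111111
step 5: y <- min(x, -1)              00111111111111111111111111111111
step 6: x <- (x + 1)                 00111111111111111111111111111111
step 7: eval (x < (1 + (tid // 2)))  00111111111111111111111111111111
step 8: y <- min(x, -1)              00001111111111111111111111111111
step 9: x <- (x + 1)                 00001111111111111111111111111111
step 10: eval (x < (1 + (tid // 2)))  00001111111111111111111111111111
step 11: y <- min(x, -1)              00000011111111111111111111111111
step 12: x <- (x + 1)                 00000011111111111111111111111111
step 13: eval (x < (1 + (tid // 2)))  00000011111111111111111111111111
step 14: y <- min(x, -1)              00000000111111111111111111111111
step 15: x <- (x + 1)                 00000000111111111111111111111111
step 16: eval (x < (1 + (tid // 2)))  00000000111111111111111111111111
step 17: y <- min(x, -1)              00000000001111111111111111111111
step 18: x <- (x + 1)                 00000000001111111111111111111111
step 19: eval (x < (1 + (tid // 2)))  00000000001111111111111111111111
step 20: y <- min(x, -1)              00000000000011111111111111111111
step 21: x <- (x + 1)                 00000000000011111111111111111111
step 22: eval (x < (1 + (tid // 2)))  00000000000011111111111111111111
step 23: y <- min(x, -1)              00000000000000111111111111111111
step 24: x <- (x + 1)                 00000000000000111111111111111111
step 25: eval (x < (1 + (tid // 2)))  00000000000000111111111111111111
step 26: y <- min(x, -1)              00000000000000001111111111111111
step 27: x <- (x + 1)                 00000000000000001111111111111111
step 28: eval (x < (1 + (tid // 2)))  00000000000000001111111111111111
step 29: y <- min(x, -1)              00000000000000000011111111111111
step 30: x <- (x + 1)                 00000000000000000011111111111111
step 31: eval (x < (1 + (tid // 2)))  00000000000000000011111111111111
step 32: y <- min(x, -1)              00000000000000000000111111111111
step 33: x <- (x + 1)                 00000000000000000000111111111111
step 34: eval (x < (1 + (tid // 2)))  00000000000000000000111111111111
step 35: y <- min(x, -1)              00000000000000000000001111111111
step 36: x <- (x + 1)                 00000000000000000000001111111111
step 37: eval (x < (1 + (tid // 2)))  00000000000000000000001111111111
step 38: y <- min(x, -1)              00000000000000000000000011111111
step 39: x <- (x + 1)                 00000000000000000000000011111111
step 40: eval (x < (1 + (tid // 2)))  00000000000000000000000011111111
step 41: y <- min(x, -1)              00000000000000000000000000111111
step 42: x <- (x + 1)                 00000000000000000000000000111111
step 43: eval (x < (1 + (tid // 2)))  00000000000000000000000000111111
step 44: y <- min(x, -1)              00000000000000000000000000001111
step 45: x <- (x + 1)                 00000000000000000000000000001111
step 46: eval (x < (1 + (tid // 2)))  00000000000000000000000000001111
step 47: y <- min(x, -1)              00000000000000000000000000000011
step 48: x <- (x + 1)                 00000000000000000000000000000011
step 49: eval (x < (1 + (tid // 2)))  00000000000000000000000000000011
step 50: x <- (-4 * (y * 8))          11111111111111111111111111111111
step 51: x <- (7 + (tid % -3))        11111111111111111111111111111111
step 52: eval (x == tid)              11111111111111111111111111111111
step 53: x <- ((10 - x) * x)          11111111111111111111111111111111

Answer: 54 steps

y: -1,-1,-1,-1,-1,-1,-1,-1,-1,-1,-1,-1,-1,-1,-1,-1,-1,-1,-1,-1,-1,-1,-1,-1,-1,-1,-1,-1,-1,-1,-1,-1
x: 21,25,24,21,25,24,21,25,24,21,25,24,21,25,24,21,25,24,21,25,24,21,25,24,21,25,24,21,25,24,21,25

steps = 54; useful = 1008; efficiency = 1008/1728 = 7/12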